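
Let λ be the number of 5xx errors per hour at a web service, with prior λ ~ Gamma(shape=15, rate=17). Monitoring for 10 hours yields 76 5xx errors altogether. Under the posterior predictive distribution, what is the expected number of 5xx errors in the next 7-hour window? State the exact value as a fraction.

Total count 76 over total exposure 10 hours.
The Gamma prior is conjugate for the Poisson rate, so λ | data ~ Gamma(15+76, 17+10) = Gamma(91, 27).
Predictive mean over a 7-hour window = T·E[λ|data] = 7·91/27 = 637/27.

637/27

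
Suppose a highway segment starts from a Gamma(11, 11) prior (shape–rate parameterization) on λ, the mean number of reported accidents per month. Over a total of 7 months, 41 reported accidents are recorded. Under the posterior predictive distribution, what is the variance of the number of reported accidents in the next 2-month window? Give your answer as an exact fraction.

Total count 41 over total exposure 7 months.
Conjugate update: add total count to the shape and total exposure to the rate, giving Gamma(52, 18).
The posterior predictive for a window of length T is Negative Binomial with variance T·α'·(β'+T)/β'² = 2·52·20/324 = 520/81.

520/81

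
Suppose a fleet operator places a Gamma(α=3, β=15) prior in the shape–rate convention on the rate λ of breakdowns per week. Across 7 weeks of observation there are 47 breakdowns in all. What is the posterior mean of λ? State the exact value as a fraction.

25/11

Total count 47 over total exposure 7 weeks.
The Gamma prior is conjugate for the Poisson rate, so λ | data ~ Gamma(3+47, 15+7) = Gamma(50, 22).
Posterior mean = α'/β' = 50/22 = 25/11.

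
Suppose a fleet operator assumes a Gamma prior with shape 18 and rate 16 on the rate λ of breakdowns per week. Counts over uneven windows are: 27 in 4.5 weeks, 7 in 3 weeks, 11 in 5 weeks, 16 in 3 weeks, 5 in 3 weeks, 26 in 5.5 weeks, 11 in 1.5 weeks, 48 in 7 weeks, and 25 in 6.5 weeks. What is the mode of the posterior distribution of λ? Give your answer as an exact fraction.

Total count: 27 + 7 + 11 + 16 + 5 + 26 + 11 + 48 + 25 = 176.
Total exposure: 4.5 + 3 + 5 + 3 + 3 + 5.5 + 1.5 + 7 + 6.5 = 39 weeks.
The Gamma prior is conjugate for the Poisson rate, so λ | data ~ Gamma(18+176, 16+39) = Gamma(194, 55).
Posterior mode = (α'−1)/β' = 193/55.

193/55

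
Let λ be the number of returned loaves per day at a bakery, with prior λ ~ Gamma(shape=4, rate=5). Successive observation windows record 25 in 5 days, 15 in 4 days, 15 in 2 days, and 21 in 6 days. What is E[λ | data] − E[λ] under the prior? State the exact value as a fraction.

156/55

Total count: 25 + 15 + 15 + 21 = 76.
Total exposure: 5 + 4 + 2 + 6 = 17 days.
The Gamma prior is conjugate for the Poisson rate, so λ | data ~ Gamma(4+76, 5+17) = Gamma(80, 22).
Posterior mean = 80/22 = 40/11; prior mean = 4/5 = 4/5. Difference = 40/11 − 4/5 = 156/55.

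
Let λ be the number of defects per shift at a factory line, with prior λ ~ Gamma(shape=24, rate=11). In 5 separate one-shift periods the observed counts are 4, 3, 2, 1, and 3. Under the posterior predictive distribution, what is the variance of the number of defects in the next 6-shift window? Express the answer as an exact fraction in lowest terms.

1221/64

Total count: 4 + 3 + 2 + 1 + 3 = 13.
Total exposure: 5 shifts.
By Gamma–Poisson conjugacy, the posterior is Gamma(α + Σx, β + Σt) = Gamma(24 + 13, 11 + 5) = Gamma(37, 16).
The posterior predictive for a window of length T is Negative Binomial with variance T·α'·(β'+T)/β'² = 6·37·22/256 = 1221/64.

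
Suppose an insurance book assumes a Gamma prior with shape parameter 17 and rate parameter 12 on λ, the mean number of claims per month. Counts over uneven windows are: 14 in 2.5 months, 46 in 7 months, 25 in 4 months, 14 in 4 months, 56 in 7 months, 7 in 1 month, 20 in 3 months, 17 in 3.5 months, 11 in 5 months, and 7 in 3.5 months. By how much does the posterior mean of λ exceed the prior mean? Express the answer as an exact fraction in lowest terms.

1277/420

Total count: 14 + 46 + 25 + 14 + 56 + 7 + 20 + 17 + 11 + 7 = 217.
Total exposure: 2.5 + 7 + 4 + 4 + 7 + 1 + 3 + 3.5 + 5 + 3.5 = 40.5 months.
The Gamma prior is conjugate for the Poisson rate, so λ | data ~ Gamma(17+217, 12+40.5) = Gamma(234, 105/2).
Posterior mean = 234/(105/2) = 156/35; prior mean = 17/12 = 17/12. Difference = 156/35 − 17/12 = 1277/420.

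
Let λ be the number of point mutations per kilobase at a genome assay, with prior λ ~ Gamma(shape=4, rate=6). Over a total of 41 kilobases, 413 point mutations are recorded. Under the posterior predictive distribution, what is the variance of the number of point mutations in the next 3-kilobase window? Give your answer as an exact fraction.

Total count 413 over total exposure 41 kilobases.
The Gamma prior is conjugate for the Poisson rate, so λ | data ~ Gamma(4+413, 6+41) = Gamma(417, 47).
The posterior predictive for a window of length T is Negative Binomial with variance T·α'·(β'+T)/β'² = 3·417·50/2209 = 62550/2209.

62550/2209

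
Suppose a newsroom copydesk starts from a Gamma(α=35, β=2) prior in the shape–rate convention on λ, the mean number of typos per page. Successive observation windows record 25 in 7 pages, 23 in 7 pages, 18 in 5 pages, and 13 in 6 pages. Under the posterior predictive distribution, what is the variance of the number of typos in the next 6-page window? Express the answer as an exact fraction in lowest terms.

Total count: 25 + 23 + 18 + 13 = 79.
Total exposure: 7 + 7 + 5 + 6 = 25 pages.
The Gamma prior is conjugate for the Poisson rate, so λ | data ~ Gamma(35+79, 2+25) = Gamma(114, 27).
The posterior predictive for a window of length T is Negative Binomial with variance T·α'·(β'+T)/β'² = 6·114·33/729 = 836/27.

836/27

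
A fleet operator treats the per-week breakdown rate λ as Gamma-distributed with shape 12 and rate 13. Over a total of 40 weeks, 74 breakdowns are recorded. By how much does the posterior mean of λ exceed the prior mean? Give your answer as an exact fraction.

482/689

Total count 74 over total exposure 40 weeks.
By Gamma–Poisson conjugacy, the posterior is Gamma(α + Σx, β + Σt) = Gamma(12 + 74, 13 + 40) = Gamma(86, 53).
Posterior mean = 86/53 = 86/53; prior mean = 12/13 = 12/13. Difference = 86/53 − 12/13 = 482/689.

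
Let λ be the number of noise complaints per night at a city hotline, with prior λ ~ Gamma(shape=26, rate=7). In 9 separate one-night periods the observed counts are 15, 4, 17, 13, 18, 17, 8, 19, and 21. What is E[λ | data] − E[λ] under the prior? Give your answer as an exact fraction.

Total count: 15 + 4 + 17 + 13 + 18 + 17 + 8 + 19 + 21 = 132.
Total exposure: 9 nights.
Conjugate update: add total count to the shape and total exposure to the rate, giving Gamma(158, 16).
Posterior mean = 158/16 = 79/8; prior mean = 26/7 = 26/7. Difference = 79/8 − 26/7 = 345/56.

345/56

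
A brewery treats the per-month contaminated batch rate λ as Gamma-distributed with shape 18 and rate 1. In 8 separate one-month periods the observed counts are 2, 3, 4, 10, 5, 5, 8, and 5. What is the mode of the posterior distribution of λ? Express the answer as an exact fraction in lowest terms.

Total count: 2 + 3 + 4 + 10 + 5 + 5 + 8 + 5 = 42.
Total exposure: 8 months.
The Gamma prior is conjugate for the Poisson rate, so λ | data ~ Gamma(18+42, 1+8) = Gamma(60, 9).
Posterior mode = (α'−1)/β' = 59/9.

59/9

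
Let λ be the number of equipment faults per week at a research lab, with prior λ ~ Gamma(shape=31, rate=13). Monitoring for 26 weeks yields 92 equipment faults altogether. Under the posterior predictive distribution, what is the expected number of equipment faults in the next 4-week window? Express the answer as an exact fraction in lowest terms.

Total count 92 over total exposure 26 weeks.
Posterior: α' = 31 + 92 = 123, β' = 13 + 26 = 39.
Predictive mean over a 4-week window = T·E[λ|data] = 4·123/39 = 164/13.

164/13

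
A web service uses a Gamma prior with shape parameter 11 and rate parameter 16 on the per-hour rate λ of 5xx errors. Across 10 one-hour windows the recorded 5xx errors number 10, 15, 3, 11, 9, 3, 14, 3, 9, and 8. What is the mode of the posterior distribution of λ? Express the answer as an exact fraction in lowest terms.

95/26

Total count: 10 + 15 + 3 + 11 + 9 + 3 + 14 + 3 + 9 + 8 = 85.
Total exposure: 10 hours.
Posterior: α' = 11 + 85 = 96, β' = 16 + 10 = 26.
Posterior mode = (α'−1)/β' = 95/26.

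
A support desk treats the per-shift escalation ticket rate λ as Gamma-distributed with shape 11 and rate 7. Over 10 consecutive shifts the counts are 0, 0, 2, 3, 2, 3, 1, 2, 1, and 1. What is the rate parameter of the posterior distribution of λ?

17

Total count: 0 + 0 + 2 + 3 + 2 + 3 + 1 + 2 + 1 + 1 = 15.
Total exposure: 10 shifts.
The Gamma prior is conjugate for the Poisson rate, so λ | data ~ Gamma(11+15, 7+10) = Gamma(26, 17).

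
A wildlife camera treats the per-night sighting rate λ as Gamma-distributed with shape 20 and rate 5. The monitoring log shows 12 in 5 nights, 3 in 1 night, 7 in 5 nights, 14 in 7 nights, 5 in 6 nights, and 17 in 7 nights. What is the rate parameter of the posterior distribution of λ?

36

Total count: 12 + 3 + 7 + 14 + 5 + 17 = 58.
Total exposure: 5 + 1 + 5 + 7 + 6 + 7 = 31 nights.
Gamma(α, β) with Poisson data over total exposure Σt gives posterior Gamma(α+Σx, β+Σt) = Gamma(78, 36).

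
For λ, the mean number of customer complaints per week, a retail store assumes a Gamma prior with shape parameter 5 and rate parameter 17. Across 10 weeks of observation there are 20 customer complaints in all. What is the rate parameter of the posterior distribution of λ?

27

Total count 20 over total exposure 10 weeks.
Posterior: α' = 5 + 20 = 25, β' = 17 + 10 = 27.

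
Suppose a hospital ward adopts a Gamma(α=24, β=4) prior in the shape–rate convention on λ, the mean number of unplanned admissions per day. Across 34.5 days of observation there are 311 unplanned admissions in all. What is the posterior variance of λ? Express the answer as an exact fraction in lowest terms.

Total count 311 over total exposure 34.5 days.
By Gamma–Poisson conjugacy, the posterior is Gamma(α + Σx, β + Σt) = Gamma(24 + 311, 4 + 34.5) = Gamma(335, 77/2).
Posterior variance = α'/β'² = 335/(5929/4) = 1340/5929.

1340/5929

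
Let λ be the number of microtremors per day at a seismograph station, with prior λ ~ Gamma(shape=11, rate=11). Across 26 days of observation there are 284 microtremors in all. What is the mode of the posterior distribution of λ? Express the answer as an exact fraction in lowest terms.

294/37

Total count 284 over total exposure 26 days.
Posterior: α' = 11 + 284 = 295, β' = 11 + 26 = 37.
Posterior mode = (α'−1)/β' = 294/37.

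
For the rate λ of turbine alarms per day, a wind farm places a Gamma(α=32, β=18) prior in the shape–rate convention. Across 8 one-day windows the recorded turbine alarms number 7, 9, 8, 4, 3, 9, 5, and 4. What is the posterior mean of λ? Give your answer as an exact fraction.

81/26

Total count: 7 + 9 + 8 + 4 + 3 + 9 + 5 + 4 = 49.
Total exposure: 8 days.
Conjugate update: add total count to the shape and total exposure to the rate, giving Gamma(81, 26).
Posterior mean = α'/β' = 81/26.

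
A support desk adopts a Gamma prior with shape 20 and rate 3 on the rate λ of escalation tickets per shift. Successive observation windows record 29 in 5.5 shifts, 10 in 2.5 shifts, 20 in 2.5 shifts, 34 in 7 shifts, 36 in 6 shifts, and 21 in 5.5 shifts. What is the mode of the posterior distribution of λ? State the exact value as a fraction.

169/32

Total count: 29 + 10 + 20 + 34 + 36 + 21 = 150.
Total exposure: 5.5 + 2.5 + 2.5 + 7 + 6 + 5.5 = 29 shifts.
By Gamma–Poisson conjugacy, the posterior is Gamma(α + Σx, β + Σt) = Gamma(20 + 150, 3 + 29) = Gamma(170, 32).
Posterior mode = (α'−1)/β' = 169/32.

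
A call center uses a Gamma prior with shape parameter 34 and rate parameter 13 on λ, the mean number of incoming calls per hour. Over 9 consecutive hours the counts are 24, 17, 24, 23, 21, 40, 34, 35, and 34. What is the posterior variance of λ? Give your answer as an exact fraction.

Total count: 24 + 17 + 24 + 23 + 21 + 40 + 34 + 35 + 34 = 252.
Total exposure: 9 hours.
Conjugate update: add total count to the shape and total exposure to the rate, giving Gamma(286, 22).
Posterior variance = α'/β'² = 286/484 = 13/22.

13/22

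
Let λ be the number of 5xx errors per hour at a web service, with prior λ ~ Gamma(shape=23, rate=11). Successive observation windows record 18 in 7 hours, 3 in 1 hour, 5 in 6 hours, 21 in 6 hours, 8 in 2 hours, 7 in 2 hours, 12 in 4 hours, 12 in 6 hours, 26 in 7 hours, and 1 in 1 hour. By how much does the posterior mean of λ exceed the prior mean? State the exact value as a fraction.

Total count: 18 + 3 + 5 + 21 + 8 + 7 + 12 + 12 + 26 + 1 = 113.
Total exposure: 7 + 1 + 6 + 6 + 2 + 2 + 4 + 6 + 7 + 1 = 42 hours.
Posterior: α' = 23 + 113 = 136, β' = 11 + 42 = 53.
Posterior mean = 136/53 = 136/53; prior mean = 23/11 = 23/11. Difference = 136/53 − 23/11 = 277/583.

277/583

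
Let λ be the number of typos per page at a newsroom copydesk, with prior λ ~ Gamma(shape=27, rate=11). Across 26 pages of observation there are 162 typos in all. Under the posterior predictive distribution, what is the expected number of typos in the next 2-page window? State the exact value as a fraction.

Total count 162 over total exposure 26 pages.
Gamma(α, β) with Poisson data over total exposure Σt gives posterior Gamma(α+Σx, β+Σt) = Gamma(189, 37).
Predictive mean over a 2-page window = T·E[λ|data] = 2·189/37 = 378/37.

378/37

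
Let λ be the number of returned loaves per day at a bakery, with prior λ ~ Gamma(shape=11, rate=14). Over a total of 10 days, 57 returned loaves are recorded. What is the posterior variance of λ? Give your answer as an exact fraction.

Total count 57 over total exposure 10 days.
The Gamma prior is conjugate for the Poisson rate, so λ | data ~ Gamma(11+57, 14+10) = Gamma(68, 24).
Posterior variance = α'/β'² = 68/576 = 17/144.

17/144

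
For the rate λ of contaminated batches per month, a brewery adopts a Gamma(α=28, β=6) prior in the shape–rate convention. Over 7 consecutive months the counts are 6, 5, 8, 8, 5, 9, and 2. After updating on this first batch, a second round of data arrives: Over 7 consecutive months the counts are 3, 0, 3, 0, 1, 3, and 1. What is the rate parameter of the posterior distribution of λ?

20

Total count: 6 + 5 + 8 + 8 + 5 + 9 + 2 = 43.
Total exposure: 7 months.
After the first batch: Gamma(28 + 43, 6 + 7) = Gamma(71, 13).
Total count: 3 + 0 + 3 + 0 + 1 + 3 + 1 = 11.
Total exposure: 7 months.
After the second batch: Gamma(71 + 11, 13 + 7) = Gamma(82, 20).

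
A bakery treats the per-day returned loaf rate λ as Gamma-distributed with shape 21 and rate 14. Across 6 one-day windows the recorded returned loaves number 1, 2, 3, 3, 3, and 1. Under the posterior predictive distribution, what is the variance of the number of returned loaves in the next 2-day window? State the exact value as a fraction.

187/50

Total count: 1 + 2 + 3 + 3 + 3 + 1 = 13.
Total exposure: 6 days.
Conjugate update: add total count to the shape and total exposure to the rate, giving Gamma(34, 20).
The posterior predictive for a window of length T is Negative Binomial with variance T·α'·(β'+T)/β'² = 2·34·22/400 = 187/50.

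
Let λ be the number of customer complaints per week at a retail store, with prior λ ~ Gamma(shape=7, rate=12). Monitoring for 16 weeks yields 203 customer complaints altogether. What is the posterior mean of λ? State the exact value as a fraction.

Total count 203 over total exposure 16 weeks.
By Gamma–Poisson conjugacy, the posterior is Gamma(α + Σx, β + Σt) = Gamma(7 + 203, 12 + 16) = Gamma(210, 28).
Posterior mean = α'/β' = 210/28 = 15/2.

15/2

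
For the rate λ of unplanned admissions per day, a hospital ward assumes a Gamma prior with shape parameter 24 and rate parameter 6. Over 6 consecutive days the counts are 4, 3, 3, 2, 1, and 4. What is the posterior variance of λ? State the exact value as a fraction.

Total count: 4 + 3 + 3 + 2 + 1 + 4 = 17.
Total exposure: 6 days.
The Gamma prior is conjugate for the Poisson rate, so λ | data ~ Gamma(24+17, 6+6) = Gamma(41, 12).
Posterior variance = α'/β'² = 41/144.

41/144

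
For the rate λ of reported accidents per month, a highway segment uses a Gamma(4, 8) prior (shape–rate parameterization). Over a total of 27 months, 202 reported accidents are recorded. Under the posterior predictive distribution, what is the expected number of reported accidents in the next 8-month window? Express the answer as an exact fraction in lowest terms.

1648/35

Total count 202 over total exposure 27 months.
Posterior: α' = 4 + 202 = 206, β' = 8 + 27 = 35.
Predictive mean over an 8-month window = T·E[λ|data] = 8·206/35 = 1648/35.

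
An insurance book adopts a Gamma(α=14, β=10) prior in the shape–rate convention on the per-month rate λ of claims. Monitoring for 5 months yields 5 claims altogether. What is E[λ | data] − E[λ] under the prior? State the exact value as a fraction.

-2/15

Total count 5 over total exposure 5 months.
By Gamma–Poisson conjugacy, the posterior is Gamma(α + Σx, β + Σt) = Gamma(14 + 5, 10 + 5) = Gamma(19, 15).
Posterior mean = 19/15 = 19/15; prior mean = 14/10 = 7/5. Difference = 19/15 − 7/5 = -2/15.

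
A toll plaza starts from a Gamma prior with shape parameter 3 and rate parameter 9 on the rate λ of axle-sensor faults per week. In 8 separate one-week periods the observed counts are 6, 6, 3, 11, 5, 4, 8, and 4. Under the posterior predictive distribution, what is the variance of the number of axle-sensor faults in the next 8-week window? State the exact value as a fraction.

10000/289

Total count: 6 + 6 + 3 + 11 + 5 + 4 + 8 + 4 = 47.
Total exposure: 8 weeks.
Conjugate update: add total count to the shape and total exposure to the rate, giving Gamma(50, 17).
The posterior predictive for a window of length T is Negative Binomial with variance T·α'·(β'+T)/β'² = 8·50·25/289 = 10000/289.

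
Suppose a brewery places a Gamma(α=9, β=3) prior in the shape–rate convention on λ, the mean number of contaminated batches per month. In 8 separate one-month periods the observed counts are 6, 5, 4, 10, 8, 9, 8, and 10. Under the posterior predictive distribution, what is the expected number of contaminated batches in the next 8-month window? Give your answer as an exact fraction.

552/11

Total count: 6 + 5 + 4 + 10 + 8 + 9 + 8 + 10 = 60.
Total exposure: 8 months.
By Gamma–Poisson conjugacy, the posterior is Gamma(α + Σx, β + Σt) = Gamma(9 + 60, 3 + 8) = Gamma(69, 11).
Predictive mean over an 8-month window = T·E[λ|data] = 8·69/11 = 552/11.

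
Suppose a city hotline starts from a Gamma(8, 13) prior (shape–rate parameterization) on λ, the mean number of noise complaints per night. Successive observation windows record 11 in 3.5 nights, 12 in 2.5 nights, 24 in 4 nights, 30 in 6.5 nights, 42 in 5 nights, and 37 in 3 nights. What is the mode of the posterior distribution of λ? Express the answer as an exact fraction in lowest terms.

Total count: 11 + 12 + 24 + 30 + 42 + 37 = 156.
Total exposure: 3.5 + 2.5 + 4 + 6.5 + 5 + 3 = 24.5 nights.
Conjugate update: add total count to the shape and total exposure to the rate, giving Gamma(164, 75/2).
Posterior mode = (α'−1)/β' = 163/(75/2) = 326/75.

326/75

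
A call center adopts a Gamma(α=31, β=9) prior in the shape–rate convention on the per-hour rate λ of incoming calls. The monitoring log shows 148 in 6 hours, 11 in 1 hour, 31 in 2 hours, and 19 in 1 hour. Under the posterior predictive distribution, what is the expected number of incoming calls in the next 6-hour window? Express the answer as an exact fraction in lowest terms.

Total count: 148 + 11 + 31 + 19 = 209.
Total exposure: 6 + 1 + 2 + 1 = 10 hours.
By Gamma–Poisson conjugacy, the posterior is Gamma(α + Σx, β + Σt) = Gamma(31 + 209, 9 + 10) = Gamma(240, 19).
Predictive mean over a 6-hour window = T·E[λ|data] = 6·240/19 = 1440/19.

1440/19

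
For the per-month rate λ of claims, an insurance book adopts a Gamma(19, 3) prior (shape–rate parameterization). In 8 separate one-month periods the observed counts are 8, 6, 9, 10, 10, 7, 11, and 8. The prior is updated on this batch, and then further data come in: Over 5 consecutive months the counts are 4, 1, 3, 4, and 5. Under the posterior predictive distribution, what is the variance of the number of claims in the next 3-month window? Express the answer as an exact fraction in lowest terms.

Total count: 8 + 6 + 9 + 10 + 10 + 7 + 11 + 8 = 69.
Total exposure: 8 months.
After the first batch: Gamma(19 + 69, 3 + 8) = Gamma(88, 11).
Total count: 4 + 1 + 3 + 4 + 5 = 17.
Total exposure: 5 months.
After the second batch: Gamma(88 + 17, 11 + 5) = Gamma(105, 16).
The posterior predictive for a window of length T is Negative Binomial with variance T·α'·(β'+T)/β'² = 3·105·19/256 = 5985/256.

5985/256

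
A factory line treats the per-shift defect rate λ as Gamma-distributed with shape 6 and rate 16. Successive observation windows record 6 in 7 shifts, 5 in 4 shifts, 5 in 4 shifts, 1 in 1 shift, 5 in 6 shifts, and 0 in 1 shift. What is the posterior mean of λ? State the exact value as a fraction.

Total count: 6 + 5 + 5 + 1 + 5 + 0 = 22.
Total exposure: 7 + 4 + 4 + 1 + 6 + 1 = 23 shifts.
By Gamma–Poisson conjugacy, the posterior is Gamma(α + Σx, β + Σt) = Gamma(6 + 22, 16 + 23) = Gamma(28, 39).
Posterior mean = α'/β' = 28/39.

28/39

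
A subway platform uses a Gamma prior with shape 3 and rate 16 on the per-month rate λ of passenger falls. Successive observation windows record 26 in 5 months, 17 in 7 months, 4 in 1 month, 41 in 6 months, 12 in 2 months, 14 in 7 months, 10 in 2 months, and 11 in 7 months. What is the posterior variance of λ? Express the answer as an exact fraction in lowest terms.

138/2809

Total count: 26 + 17 + 4 + 41 + 12 + 14 + 10 + 11 = 135.
Total exposure: 5 + 7 + 1 + 6 + 2 + 7 + 2 + 7 = 37 months.
Conjugate update: add total count to the shape and total exposure to the rate, giving Gamma(138, 53).
Posterior variance = α'/β'² = 138/2809.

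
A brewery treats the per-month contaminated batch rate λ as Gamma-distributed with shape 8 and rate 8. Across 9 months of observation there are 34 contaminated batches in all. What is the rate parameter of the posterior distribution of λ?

17

Total count 34 over total exposure 9 months.
The Gamma prior is conjugate for the Poisson rate, so λ | data ~ Gamma(8+34, 8+9) = Gamma(42, 17).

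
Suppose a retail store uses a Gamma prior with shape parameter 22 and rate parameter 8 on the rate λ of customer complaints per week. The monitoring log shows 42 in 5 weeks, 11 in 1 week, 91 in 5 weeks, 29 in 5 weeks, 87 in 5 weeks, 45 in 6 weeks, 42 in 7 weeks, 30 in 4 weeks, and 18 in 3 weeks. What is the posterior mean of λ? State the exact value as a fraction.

417/49

Total count: 42 + 11 + 91 + 29 + 87 + 45 + 42 + 30 + 18 = 395.
Total exposure: 5 + 1 + 5 + 5 + 5 + 6 + 7 + 4 + 3 = 41 weeks.
By Gamma–Poisson conjugacy, the posterior is Gamma(α + Σx, β + Σt) = Gamma(22 + 395, 8 + 41) = Gamma(417, 49).
Posterior mean = α'/β' = 417/49.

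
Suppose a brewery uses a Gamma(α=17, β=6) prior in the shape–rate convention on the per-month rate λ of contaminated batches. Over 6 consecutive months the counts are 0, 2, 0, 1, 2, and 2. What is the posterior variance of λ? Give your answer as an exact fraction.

Total count: 0 + 2 + 0 + 1 + 2 + 2 = 7.
Total exposure: 6 months.
Conjugate update: add total count to the shape and total exposure to the rate, giving Gamma(24, 12).
Posterior variance = α'/β'² = 24/144 = 1/6.

1/6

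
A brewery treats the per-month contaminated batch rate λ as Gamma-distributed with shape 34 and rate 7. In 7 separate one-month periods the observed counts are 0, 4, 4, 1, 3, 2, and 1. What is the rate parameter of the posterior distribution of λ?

Total count: 0 + 4 + 4 + 1 + 3 + 2 + 1 = 15.
Total exposure: 7 months.
Conjugate update: add total count to the shape and total exposure to the rate, giving Gamma(49, 14).

14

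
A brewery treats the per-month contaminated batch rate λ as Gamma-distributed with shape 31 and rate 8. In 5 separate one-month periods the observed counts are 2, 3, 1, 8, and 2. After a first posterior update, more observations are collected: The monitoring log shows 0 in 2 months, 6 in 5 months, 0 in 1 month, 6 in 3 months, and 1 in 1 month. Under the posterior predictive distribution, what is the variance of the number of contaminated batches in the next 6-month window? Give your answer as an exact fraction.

Total count: 2 + 3 + 1 + 8 + 2 = 16.
Total exposure: 5 months.
After the first batch: Gamma(31 + 16, 8 + 5) = Gamma(47, 13).
Total count: 0 + 6 + 0 + 6 + 1 = 13.
Total exposure: 2 + 5 + 1 + 3 + 1 = 12 months.
After the second batch: Gamma(47 + 13, 13 + 12) = Gamma(60, 25).
The posterior predictive for a window of length T is Negative Binomial with variance T·α'·(β'+T)/β'² = 6·60·31/625 = 2232/125.

2232/125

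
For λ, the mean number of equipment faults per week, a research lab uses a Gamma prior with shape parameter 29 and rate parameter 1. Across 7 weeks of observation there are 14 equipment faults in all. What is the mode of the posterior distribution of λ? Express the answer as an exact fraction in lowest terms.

21/4

Total count 14 over total exposure 7 weeks.
The Gamma prior is conjugate for the Poisson rate, so λ | data ~ Gamma(29+14, 1+7) = Gamma(43, 8).
Posterior mode = (α'−1)/β' = 42/8 = 21/4.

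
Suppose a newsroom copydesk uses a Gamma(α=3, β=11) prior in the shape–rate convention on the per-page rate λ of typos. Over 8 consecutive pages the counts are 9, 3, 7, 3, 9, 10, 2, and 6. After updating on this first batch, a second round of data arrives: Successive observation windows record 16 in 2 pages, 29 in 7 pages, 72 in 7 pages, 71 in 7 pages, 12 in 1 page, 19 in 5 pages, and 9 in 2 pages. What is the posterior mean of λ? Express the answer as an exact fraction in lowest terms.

Total count: 9 + 3 + 7 + 3 + 9 + 10 + 2 + 6 = 49.
Total exposure: 8 pages.
After the first batch: Gamma(3 + 49, 11 + 8) = Gamma(52, 19).
Total count: 16 + 29 + 72 + 71 + 12 + 19 + 9 = 228.
Total exposure: 2 + 7 + 7 + 7 + 1 + 5 + 2 = 31 pages.
After the second batch: Gamma(52 + 228, 19 + 31) = Gamma(280, 50).
Posterior mean = α'/β' = 280/50 = 28/5.

28/5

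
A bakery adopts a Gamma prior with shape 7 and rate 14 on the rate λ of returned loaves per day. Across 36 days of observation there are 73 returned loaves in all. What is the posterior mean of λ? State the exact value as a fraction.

Total count 73 over total exposure 36 days.
The Gamma prior is conjugate for the Poisson rate, so λ | data ~ Gamma(7+73, 14+36) = Gamma(80, 50).
Posterior mean = α'/β' = 80/50 = 8/5.

8/5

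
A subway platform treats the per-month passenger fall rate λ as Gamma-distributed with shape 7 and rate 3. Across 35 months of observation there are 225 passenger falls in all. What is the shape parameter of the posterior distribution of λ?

232

Total count 225 over total exposure 35 months.
The Gamma prior is conjugate for the Poisson rate, so λ | data ~ Gamma(7+225, 3+35) = Gamma(232, 38).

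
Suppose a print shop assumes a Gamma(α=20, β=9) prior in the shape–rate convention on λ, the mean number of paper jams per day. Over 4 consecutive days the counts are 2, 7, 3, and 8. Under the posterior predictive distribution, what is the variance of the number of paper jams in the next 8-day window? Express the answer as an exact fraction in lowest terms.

6720/169

Total count: 2 + 7 + 3 + 8 = 20.
Total exposure: 4 days.
Conjugate update: add total count to the shape and total exposure to the rate, giving Gamma(40, 13).
The posterior predictive for a window of length T is Negative Binomial with variance T·α'·(β'+T)/β'² = 8·40·21/169 = 6720/169.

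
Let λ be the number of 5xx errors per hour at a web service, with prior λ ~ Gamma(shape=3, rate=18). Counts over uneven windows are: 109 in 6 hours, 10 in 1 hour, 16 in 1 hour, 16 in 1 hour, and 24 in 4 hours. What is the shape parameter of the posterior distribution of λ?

178

Total count: 109 + 10 + 16 + 16 + 24 = 175.
Total exposure: 6 + 1 + 1 + 1 + 4 = 13 hours.
By Gamma–Poisson conjugacy, the posterior is Gamma(α + Σx, β + Σt) = Gamma(3 + 175, 18 + 13) = Gamma(178, 31).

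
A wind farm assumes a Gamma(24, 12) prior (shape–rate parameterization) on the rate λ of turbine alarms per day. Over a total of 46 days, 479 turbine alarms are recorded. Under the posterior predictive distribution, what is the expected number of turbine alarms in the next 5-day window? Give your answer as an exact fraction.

2515/58

Total count 479 over total exposure 46 days.
Posterior: α' = 24 + 479 = 503, β' = 12 + 46 = 58.
Predictive mean over a 5-day window = T·E[λ|data] = 5·503/58 = 2515/58.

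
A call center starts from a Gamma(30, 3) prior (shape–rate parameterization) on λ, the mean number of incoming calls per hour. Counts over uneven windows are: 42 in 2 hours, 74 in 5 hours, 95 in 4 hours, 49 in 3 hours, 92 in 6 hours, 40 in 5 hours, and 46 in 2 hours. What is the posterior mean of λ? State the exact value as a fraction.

78/5

Total count: 42 + 74 + 95 + 49 + 92 + 40 + 46 = 438.
Total exposure: 2 + 5 + 4 + 3 + 6 + 5 + 2 = 27 hours.
Posterior: α' = 30 + 438 = 468, β' = 3 + 27 = 30.
Posterior mean = α'/β' = 468/30 = 78/5.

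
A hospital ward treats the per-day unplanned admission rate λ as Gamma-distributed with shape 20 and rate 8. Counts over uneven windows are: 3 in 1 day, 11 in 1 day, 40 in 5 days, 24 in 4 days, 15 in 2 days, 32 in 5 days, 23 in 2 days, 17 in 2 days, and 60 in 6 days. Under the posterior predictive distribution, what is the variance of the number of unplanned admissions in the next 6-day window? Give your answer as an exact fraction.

Total count: 3 + 11 + 40 + 24 + 15 + 32 + 23 + 17 + 60 = 225.
Total exposure: 1 + 1 + 5 + 4 + 2 + 5 + 2 + 2 + 6 = 28 days.
By Gamma–Poisson conjugacy, the posterior is Gamma(α + Σx, β + Σt) = Gamma(20 + 225, 8 + 28) = Gamma(245, 36).
The posterior predictive for a window of length T is Negative Binomial with variance T·α'·(β'+T)/β'² = 6·245·42/1296 = 1715/36.

1715/36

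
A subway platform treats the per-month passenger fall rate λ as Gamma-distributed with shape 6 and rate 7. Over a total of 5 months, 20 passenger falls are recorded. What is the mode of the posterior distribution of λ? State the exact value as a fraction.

Total count 20 over total exposure 5 months.
Conjugate update: add total count to the shape and total exposure to the rate, giving Gamma(26, 12).
Posterior mode = (α'−1)/β' = 25/12.

25/12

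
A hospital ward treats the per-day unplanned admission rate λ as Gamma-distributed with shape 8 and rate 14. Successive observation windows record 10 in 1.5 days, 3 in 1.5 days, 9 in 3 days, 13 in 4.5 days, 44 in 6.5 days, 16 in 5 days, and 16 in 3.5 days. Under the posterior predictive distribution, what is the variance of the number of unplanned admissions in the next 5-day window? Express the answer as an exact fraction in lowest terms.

105910/6241

Total count: 10 + 3 + 9 + 13 + 44 + 16 + 16 = 111.
Total exposure: 1.5 + 1.5 + 3 + 4.5 + 6.5 + 5 + 3.5 = 25.5 days.
Conjugate update: add total count to the shape and total exposure to the rate, giving Gamma(119, 79/2).
The posterior predictive for a window of length T is Negative Binomial with variance T·α'·(β'+T)/β'² = 5·119·(89/2)/(6241/4) = 105910/6241.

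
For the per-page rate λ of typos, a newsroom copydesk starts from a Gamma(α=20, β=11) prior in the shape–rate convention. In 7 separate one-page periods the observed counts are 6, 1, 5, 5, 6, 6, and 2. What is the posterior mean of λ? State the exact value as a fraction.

Total count: 6 + 1 + 5 + 5 + 6 + 6 + 2 = 31.
Total exposure: 7 pages.
By Gamma–Poisson conjugacy, the posterior is Gamma(α + Σx, β + Σt) = Gamma(20 + 31, 11 + 7) = Gamma(51, 18).
Posterior mean = α'/β' = 51/18 = 17/6.

17/6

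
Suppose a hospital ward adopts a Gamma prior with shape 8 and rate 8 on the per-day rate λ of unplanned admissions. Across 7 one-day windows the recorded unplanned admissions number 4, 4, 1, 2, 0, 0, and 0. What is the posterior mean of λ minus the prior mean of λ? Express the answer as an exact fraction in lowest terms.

Total count: 4 + 4 + 1 + 2 + 0 + 0 + 0 = 11.
Total exposure: 7 days.
Posterior: α' = 8 + 11 = 19, β' = 8 + 7 = 15.
Posterior mean = 19/15 = 19/15; prior mean = 8/8 = 1. Difference = 19/15 − 1 = 4/15.

4/15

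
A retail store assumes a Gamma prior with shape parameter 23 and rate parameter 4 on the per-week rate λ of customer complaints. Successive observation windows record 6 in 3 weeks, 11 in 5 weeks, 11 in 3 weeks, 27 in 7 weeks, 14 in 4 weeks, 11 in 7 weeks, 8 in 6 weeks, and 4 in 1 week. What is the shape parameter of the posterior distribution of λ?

115

Total count: 6 + 11 + 11 + 27 + 14 + 11 + 8 + 4 = 92.
Total exposure: 3 + 5 + 3 + 7 + 4 + 7 + 6 + 1 = 36 weeks.
By Gamma–Poisson conjugacy, the posterior is Gamma(α + Σx, β + Σt) = Gamma(23 + 92, 4 + 36) = Gamma(115, 40).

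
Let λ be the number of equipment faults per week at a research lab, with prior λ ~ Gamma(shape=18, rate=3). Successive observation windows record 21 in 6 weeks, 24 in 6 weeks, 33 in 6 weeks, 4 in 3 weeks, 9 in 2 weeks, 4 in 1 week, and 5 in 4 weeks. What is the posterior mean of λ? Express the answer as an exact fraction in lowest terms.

Total count: 21 + 24 + 33 + 4 + 9 + 4 + 5 = 100.
Total exposure: 6 + 6 + 6 + 3 + 2 + 1 + 4 = 28 weeks.
Gamma(α, β) with Poisson data over total exposure Σt gives posterior Gamma(α+Σx, β+Σt) = Gamma(118, 31).
Posterior mean = α'/β' = 118/31.

118/31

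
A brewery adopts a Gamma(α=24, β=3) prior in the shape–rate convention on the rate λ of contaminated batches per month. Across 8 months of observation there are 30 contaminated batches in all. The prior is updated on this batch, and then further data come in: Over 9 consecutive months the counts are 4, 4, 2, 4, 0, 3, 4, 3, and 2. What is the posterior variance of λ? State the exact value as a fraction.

Total count 30 over total exposure 8 months.
After the first batch: Gamma(24 + 30, 3 + 8) = Gamma(54, 11).
Total count: 4 + 4 + 2 + 4 + 0 + 3 + 4 + 3 + 2 = 26.
Total exposure: 9 months.
After the second batch: Gamma(54 + 26, 11 + 9) = Gamma(80, 20).
Posterior variance = α'/β'² = 80/400 = 1/5.

1/5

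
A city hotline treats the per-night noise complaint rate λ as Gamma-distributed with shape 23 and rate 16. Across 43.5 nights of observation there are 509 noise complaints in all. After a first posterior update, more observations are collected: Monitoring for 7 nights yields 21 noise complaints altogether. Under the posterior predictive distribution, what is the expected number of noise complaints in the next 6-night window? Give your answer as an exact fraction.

Total count 509 over total exposure 43.5 nights.
After the first batch: Gamma(23 + 509, 16 + 43.5) = Gamma(532, 119/2).
Total count 21 over total exposure 7 nights.
After the second batch: Gamma(532 + 21, 119/2 + 7) = Gamma(553, 133/2).
Predictive mean over a 6-night window = T·E[λ|data] = 6·553/(133/2) = 948/19.

948/19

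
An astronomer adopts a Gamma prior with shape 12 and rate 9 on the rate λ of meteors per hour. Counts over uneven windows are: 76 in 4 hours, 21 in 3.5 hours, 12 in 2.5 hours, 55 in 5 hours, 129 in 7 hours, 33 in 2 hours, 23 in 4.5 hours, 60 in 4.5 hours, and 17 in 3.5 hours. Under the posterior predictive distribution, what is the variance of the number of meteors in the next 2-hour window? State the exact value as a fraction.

166440/8281

Total count: 76 + 21 + 12 + 55 + 129 + 33 + 23 + 60 + 17 = 426.
Total exposure: 4 + 3.5 + 2.5 + 5 + 7 + 2 + 4.5 + 4.5 + 3.5 = 36.5 hours.
By Gamma–Poisson conjugacy, the posterior is Gamma(α + Σx, β + Σt) = Gamma(12 + 426, 9 + 36.5) = Gamma(438, 91/2).
The posterior predictive for a window of length T is Negative Binomial with variance T·α'·(β'+T)/β'² = 2·438·(95/2)/(8281/4) = 166440/8281.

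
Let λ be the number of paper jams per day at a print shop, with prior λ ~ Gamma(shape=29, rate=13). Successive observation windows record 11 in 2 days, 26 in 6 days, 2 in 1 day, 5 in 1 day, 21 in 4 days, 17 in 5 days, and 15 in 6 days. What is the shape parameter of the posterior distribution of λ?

126

Total count: 11 + 26 + 2 + 5 + 21 + 17 + 15 = 97.
Total exposure: 2 + 6 + 1 + 1 + 4 + 5 + 6 = 25 days.
Gamma(α, β) with Poisson data over total exposure Σt gives posterior Gamma(α+Σx, β+Σt) = Gamma(126, 38).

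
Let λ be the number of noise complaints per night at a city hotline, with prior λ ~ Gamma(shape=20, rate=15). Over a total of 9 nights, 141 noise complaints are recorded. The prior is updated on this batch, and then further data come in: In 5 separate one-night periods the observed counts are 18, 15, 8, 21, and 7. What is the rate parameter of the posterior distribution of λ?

29

Total count 141 over total exposure 9 nights.
After the first batch: Gamma(20 + 141, 15 + 9) = Gamma(161, 24).
Total count: 18 + 15 + 8 + 21 + 7 = 69.
Total exposure: 5 nights.
After the second batch: Gamma(161 + 69, 24 + 5) = Gamma(230, 29).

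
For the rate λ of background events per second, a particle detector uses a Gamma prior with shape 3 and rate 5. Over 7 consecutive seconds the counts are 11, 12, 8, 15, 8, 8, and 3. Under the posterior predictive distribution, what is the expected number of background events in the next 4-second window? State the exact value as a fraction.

68/3

Total count: 11 + 12 + 8 + 15 + 8 + 8 + 3 = 65.
Total exposure: 7 seconds.
Conjugate update: add total count to the shape and total exposure to the rate, giving Gamma(68, 12).
Predictive mean over a 4-second window = T·E[λ|data] = 4·68/12 = 68/3.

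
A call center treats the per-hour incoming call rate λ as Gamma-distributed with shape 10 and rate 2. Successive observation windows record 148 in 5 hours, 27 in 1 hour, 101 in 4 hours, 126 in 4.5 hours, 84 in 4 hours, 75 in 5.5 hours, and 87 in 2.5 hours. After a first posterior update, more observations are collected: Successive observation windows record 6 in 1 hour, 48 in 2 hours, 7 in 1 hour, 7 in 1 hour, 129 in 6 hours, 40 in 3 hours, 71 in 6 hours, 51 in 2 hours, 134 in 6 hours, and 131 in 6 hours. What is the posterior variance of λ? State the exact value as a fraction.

5128/15625

Total count: 148 + 27 + 101 + 126 + 84 + 75 + 87 = 648.
Total exposure: 5 + 1 + 4 + 4.5 + 4 + 5.5 + 2.5 = 26.5 hours.
After the first batch: Gamma(10 + 648, 2 + 26.5) = Gamma(658, 57/2).
Total count: 6 + 48 + 7 + 7 + 129 + 40 + 71 + 51 + 134 + 131 = 624.
Total exposure: 1 + 2 + 1 + 1 + 6 + 3 + 6 + 2 + 6 + 6 = 34 hours.
After the second batch: Gamma(658 + 624, 57/2 + 34) = Gamma(1282, 125/2).
Posterior variance = α'/β'² = 1282/(15625/4) = 5128/15625.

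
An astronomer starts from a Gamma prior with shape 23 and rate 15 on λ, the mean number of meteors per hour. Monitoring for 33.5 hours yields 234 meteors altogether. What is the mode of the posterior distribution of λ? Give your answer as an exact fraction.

512/97

Total count 234 over total exposure 33.5 hours.
The Gamma prior is conjugate for the Poisson rate, so λ | data ~ Gamma(23+234, 15+33.5) = Gamma(257, 97/2).
Posterior mode = (α'−1)/β' = 256/(97/2) = 512/97.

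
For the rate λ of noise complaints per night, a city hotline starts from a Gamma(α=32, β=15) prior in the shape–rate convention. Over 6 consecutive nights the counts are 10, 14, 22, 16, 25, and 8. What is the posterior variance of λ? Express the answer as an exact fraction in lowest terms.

Total count: 10 + 14 + 22 + 16 + 25 + 8 = 95.
Total exposure: 6 nights.
Gamma(α, β) with Poisson data over total exposure Σt gives posterior Gamma(α+Σx, β+Σt) = Gamma(127, 21).
Posterior variance = α'/β'² = 127/441.

127/441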